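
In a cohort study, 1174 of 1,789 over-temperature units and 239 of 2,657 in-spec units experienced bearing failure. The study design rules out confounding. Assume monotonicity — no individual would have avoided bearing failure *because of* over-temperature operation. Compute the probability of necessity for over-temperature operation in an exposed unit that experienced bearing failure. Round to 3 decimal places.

p₁ = P(outcome | exposed) = 1174/1789 = 0.65623
p₀ = P(outcome | unexposed) = 239/2657 = 0.089951
Under exogeneity and monotonicity, PN = (p₁ − p₀) / p₁.
PN = (0.65623 − 0.089951) / 0.65623 = 0.56628 / 0.65623 ≈ 0.8629

PN ≈ 0.863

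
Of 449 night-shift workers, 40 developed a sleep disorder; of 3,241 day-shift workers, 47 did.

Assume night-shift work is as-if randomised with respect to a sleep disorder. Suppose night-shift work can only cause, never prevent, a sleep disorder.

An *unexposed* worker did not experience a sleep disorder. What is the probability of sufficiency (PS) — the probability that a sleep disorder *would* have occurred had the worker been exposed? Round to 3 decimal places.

PS ≈ 0.076

p₁ = P(outcome | exposed) = 40/449 = 0.089087
p₀ = P(outcome | unexposed) = 47/3241 = 0.014502
Under exogeneity and monotonicity, PS = (p₁ − p₀) / (1 − p₀).
PS = (0.089087 − 0.014502) / (1 − 0.014502) = 0.074585 / 0.9855 ≈ 0.0757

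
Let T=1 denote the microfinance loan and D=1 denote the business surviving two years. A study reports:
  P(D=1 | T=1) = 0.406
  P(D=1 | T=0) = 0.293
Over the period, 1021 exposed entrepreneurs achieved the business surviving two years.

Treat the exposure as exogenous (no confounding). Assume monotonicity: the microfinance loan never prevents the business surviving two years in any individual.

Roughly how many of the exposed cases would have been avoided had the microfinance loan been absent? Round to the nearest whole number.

Let p₁ = 0.406, p₀ = 0.293.
PN = (p₁ − p₀)/p₁ = (0.406 − 0.293) / 0.406 ≈ 0.27833.
Attributable cases ≈ PN × (exposed cases) = 0.27833 × 1021 ≈ 284.17.

about 284 cases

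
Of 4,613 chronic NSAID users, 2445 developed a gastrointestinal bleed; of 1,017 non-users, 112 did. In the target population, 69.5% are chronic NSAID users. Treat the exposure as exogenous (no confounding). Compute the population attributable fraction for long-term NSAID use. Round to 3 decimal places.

p₁ = P(outcome | exposed) = 2445/4613 = 0.53002
p₀ = P(outcome | unexposed) = 112/1017 = 0.11013
Overall risk P(Y=1) = π·p₁ + (1−π)·p₀ = 0.695×0.53002 + 0.305×0.11013 = 0.40196.
Under exogeneity, PAF = [P(Y=1) − p₀] / P(Y=1).
PAF = (0.40196 − 0.11013) / 0.40196 ≈ 0.7260

PAF ≈ 0.726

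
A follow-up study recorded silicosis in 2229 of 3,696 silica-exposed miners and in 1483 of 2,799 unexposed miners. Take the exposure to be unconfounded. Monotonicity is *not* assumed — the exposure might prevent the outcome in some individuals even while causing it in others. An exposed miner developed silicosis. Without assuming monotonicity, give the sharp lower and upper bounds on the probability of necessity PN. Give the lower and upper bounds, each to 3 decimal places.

0.121 ≤ PN ≤ 0.780

p₁ = P(outcome | exposed) = 2229/3696 = 0.60308
p₀ = P(outcome | unexposed) = 1483/2799 = 0.52983
Under exogeneity alone the bounds on PN are max{0,(p₁−p₀)/p₁} ≤ PN ≤ min{1,(1−p₀)/p₁}.
  lower = (p₁ − p₀)/p₁ = 0.073252 / 0.60308 ≈ 0.1215
  upper = min{1, (1 − p₀)/p₁} = 0.47017 / 0.60308 ≈ 0.7796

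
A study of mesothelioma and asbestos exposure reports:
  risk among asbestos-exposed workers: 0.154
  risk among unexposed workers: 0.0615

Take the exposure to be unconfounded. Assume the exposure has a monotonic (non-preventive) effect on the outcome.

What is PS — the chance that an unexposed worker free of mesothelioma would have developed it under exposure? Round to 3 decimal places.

PS ≈ 0.099

Let p₁ = 0.154, p₀ = 0.0615.
Under exogeneity and monotonicity, PS = (p₁ − p₀) / (1 − p₀).
PS = (0.154 − 0.0615) / (1 − 0.0615) = 0.0925 / 0.9385 ≈ 0.0986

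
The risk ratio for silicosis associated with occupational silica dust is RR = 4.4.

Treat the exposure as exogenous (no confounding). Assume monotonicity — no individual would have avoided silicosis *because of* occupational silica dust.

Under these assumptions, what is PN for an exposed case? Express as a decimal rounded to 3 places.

Under exogeneity and monotonicity, PN = (RR − 1) / RR = 1 − 1/RR.
PN = (4.4 − 1) / 4.4 = 3.4 / 4.4 ≈ 0.7727

PN ≈ 0.773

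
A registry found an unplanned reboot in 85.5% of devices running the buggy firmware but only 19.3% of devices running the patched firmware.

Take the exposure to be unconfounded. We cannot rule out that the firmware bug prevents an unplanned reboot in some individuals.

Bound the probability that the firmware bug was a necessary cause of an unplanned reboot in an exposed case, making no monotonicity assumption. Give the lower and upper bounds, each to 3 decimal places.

0.774 ≤ PN ≤ 0.944

p₁ = 0.855, p₀ = 0.193.
Under exogeneity alone the bounds on PN are max{0,(p₁−p₀)/p₁} ≤ PN ≤ min{1,(1−p₀)/p₁}.
  lower = (p₁ − p₀)/p₁ = 0.662 / 0.855 ≈ 0.7743
  upper = min{1, (1 − p₀)/p₁} = 0.807 / 0.855 ≈ 0.9439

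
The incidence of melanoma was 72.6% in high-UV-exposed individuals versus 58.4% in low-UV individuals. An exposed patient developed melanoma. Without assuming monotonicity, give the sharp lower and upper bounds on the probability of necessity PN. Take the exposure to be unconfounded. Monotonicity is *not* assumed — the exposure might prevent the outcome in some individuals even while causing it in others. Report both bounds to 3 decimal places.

p₁ = 0.726, p₀ = 0.584.
Under exogeneity alone the bounds on PN are max{0,(p₁−p₀)/p₁} ≤ PN ≤ min{1,(1−p₀)/p₁}.
  lower = (p₁ − p₀)/p₁ = 0.142 / 0.726 ≈ 0.1956
  upper = min{1, (1 − p₀)/p₁} = 0.416 / 0.726 ≈ 0.5730

0.196 ≤ PN ≤ 0.573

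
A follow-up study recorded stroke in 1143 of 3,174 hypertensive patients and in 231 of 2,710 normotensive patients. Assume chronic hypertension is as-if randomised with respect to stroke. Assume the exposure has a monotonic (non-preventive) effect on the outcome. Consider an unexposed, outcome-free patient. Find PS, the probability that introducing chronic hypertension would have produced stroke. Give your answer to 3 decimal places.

PS ≈ 0.300

p₁ = P(outcome | exposed) = 1143/3174 = 0.36011
p₀ = P(outcome | unexposed) = 231/2710 = 0.08524
Under exogeneity and monotonicity, PS = (p₁ − p₀) / (1 − p₀).
PS = (0.36011 − 0.08524) / (1 − 0.08524) = 0.27487 / 0.91476 ≈ 0.3005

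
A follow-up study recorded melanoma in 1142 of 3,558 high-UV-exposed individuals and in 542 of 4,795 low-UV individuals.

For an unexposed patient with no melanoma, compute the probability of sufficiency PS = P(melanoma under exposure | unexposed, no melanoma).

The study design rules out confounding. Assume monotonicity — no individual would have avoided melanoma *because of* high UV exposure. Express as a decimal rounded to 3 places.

PS ≈ 0.234

p₁ = P(outcome | exposed) = 1142/3558 = 0.32097
p₀ = P(outcome | unexposed) = 542/4795 = 0.11303
Under exogeneity and monotonicity, PS = (p₁ − p₀) / (1 − p₀).
PS = (0.32097 − 0.11303) / (1 − 0.11303) = 0.20793 / 0.88697 ≈ 0.2344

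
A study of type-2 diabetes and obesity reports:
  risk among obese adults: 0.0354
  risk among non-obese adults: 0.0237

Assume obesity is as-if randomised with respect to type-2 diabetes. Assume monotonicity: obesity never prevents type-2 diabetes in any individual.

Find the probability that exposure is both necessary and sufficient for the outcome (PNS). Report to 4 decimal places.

PNS ≈ 0.0117

Let p₁ = 0.0354, p₀ = 0.0237.
Under exogeneity and monotonicity, PNS = p₁ − p₀.
PNS = 0.0354 − 0.0237 = 0.0117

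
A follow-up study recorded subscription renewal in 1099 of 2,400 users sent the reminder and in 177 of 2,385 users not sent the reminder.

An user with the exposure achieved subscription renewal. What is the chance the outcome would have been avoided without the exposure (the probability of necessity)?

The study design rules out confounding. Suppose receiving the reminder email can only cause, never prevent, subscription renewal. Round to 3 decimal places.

p₁ = P(outcome | exposed) = 1099/2400 = 0.45792
p₀ = P(outcome | unexposed) = 177/2385 = 0.074214
Under exogeneity and monotonicity, PN = (p₁ − p₀) / p₁.
PN = (0.45792 − 0.074214) / 0.45792 = 0.3837 / 0.45792 ≈ 0.8379

PN ≈ 0.838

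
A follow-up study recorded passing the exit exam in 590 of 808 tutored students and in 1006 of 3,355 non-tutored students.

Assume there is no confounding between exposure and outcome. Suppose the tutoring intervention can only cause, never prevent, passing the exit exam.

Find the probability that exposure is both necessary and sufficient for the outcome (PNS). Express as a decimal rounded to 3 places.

PNS ≈ 0.430

p₁ = P(outcome | exposed) = 590/808 = 0.7302
p₀ = P(outcome | unexposed) = 1006/3355 = 0.29985
Under exogeneity and monotonicity, PNS = p₁ − p₀.
PNS = 0.7302 − 0.29985 = 0.43035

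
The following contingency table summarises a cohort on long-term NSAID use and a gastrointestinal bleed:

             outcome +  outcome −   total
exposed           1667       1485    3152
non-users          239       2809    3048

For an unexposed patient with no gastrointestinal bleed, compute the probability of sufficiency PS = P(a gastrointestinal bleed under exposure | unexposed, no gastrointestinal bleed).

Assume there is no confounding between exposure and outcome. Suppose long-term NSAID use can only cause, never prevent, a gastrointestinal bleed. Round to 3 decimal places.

p₁ = P(outcome | exposed) = 1667/3152 = 0.52887
p₀ = P(outcome | unexposed) = 239/3048 = 0.078412
Under exogeneity and monotonicity, PS = (p₁ − p₀) / (1 − p₀).
PS = (0.52887 − 0.078412) / (1 − 0.078412) = 0.45046 / 0.92159 ≈ 0.4888

PS ≈ 0.489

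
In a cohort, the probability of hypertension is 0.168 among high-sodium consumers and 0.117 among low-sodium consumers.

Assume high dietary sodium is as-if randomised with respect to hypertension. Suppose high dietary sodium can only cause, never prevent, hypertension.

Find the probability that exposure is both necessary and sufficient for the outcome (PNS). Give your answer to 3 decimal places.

PNS ≈ 0.051

Let p₁ = 0.168, p₀ = 0.117.
Under exogeneity and monotonicity, PNS = p₁ − p₀.
PNS = 0.168 − 0.117 = 0.051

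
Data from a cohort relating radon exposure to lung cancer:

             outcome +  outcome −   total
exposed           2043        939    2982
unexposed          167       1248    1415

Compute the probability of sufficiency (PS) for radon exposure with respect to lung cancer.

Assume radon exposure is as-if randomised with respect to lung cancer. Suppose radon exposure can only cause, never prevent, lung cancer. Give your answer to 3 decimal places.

PS ≈ 0.643

p₁ = P(outcome | exposed) = 2043/2982 = 0.68511
p₀ = P(outcome | unexposed) = 167/1415 = 0.11802
Under exogeneity and monotonicity, PS = (p₁ − p₀) / (1 − p₀).
PS = (0.68511 − 0.11802) / (1 − 0.11802) = 0.56709 / 0.88198 ≈ 0.6430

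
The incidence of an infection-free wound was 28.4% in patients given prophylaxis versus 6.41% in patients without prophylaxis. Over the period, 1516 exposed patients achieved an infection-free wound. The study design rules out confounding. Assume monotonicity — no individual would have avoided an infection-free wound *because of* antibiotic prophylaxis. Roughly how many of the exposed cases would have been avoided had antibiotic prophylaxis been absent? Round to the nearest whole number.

p₁ = 0.284, p₀ = 0.0641.
PN = (p₁ − p₀)/p₁ = (0.284 − 0.0641) / 0.284 ≈ 0.77430.
Attributable cases ≈ PN × (exposed cases) = 0.77430 × 1516 ≈ 1173.83.

about 1174 cases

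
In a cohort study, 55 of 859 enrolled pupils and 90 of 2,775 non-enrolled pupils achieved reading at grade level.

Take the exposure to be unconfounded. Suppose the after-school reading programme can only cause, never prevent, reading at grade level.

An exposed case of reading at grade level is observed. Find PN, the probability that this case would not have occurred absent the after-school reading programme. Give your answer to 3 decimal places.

p₁ = P(outcome | exposed) = 55/859 = 0.064028
p₀ = P(outcome | unexposed) = 90/2775 = 0.032432
Under exogeneity and monotonicity, PN = (p₁ − p₀) / p₁.
PN = (0.064028 − 0.032432) / 0.064028 = 0.031596 / 0.064028 ≈ 0.4935

PN ≈ 0.493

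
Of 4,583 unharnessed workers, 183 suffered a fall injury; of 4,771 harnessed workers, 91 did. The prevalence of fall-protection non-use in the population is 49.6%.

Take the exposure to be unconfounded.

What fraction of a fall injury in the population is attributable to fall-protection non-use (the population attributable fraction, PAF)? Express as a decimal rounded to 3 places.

p₁ = P(outcome | exposed) = 183/4583 = 0.03993
p₀ = P(outcome | unexposed) = 91/4771 = 0.019074
Overall risk P(Y=1) = π·p₁ + (1−π)·p₀ = 0.496×0.03993 + 0.504×0.019074 = 0.029418.
Under exogeneity, PAF = [P(Y=1) − p₀] / P(Y=1).
PAF = (0.029418 − 0.019074) / 0.029418 ≈ 0.3516

PAF ≈ 0.352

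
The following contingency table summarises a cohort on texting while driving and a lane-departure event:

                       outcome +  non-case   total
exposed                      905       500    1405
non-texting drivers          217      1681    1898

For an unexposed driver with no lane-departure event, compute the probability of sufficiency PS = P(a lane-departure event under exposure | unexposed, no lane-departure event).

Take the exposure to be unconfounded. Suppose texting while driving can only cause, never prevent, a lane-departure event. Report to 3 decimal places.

PS ≈ 0.598

p₁ = P(outcome | exposed) = 905/1405 = 0.64413
p₀ = P(outcome | unexposed) = 217/1898 = 0.11433
Under exogeneity and monotonicity, PS = (p₁ − p₀)/(1 − p₀).
PS = (0.64413 − 0.11433) / 0.88567 ≈ 0.5982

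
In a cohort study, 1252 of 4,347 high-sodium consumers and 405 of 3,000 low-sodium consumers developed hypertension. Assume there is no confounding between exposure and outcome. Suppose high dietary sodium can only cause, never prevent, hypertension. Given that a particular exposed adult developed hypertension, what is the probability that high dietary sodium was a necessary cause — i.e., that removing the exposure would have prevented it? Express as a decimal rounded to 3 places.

p₁ = P(outcome | exposed) = 1252/4347 = 0.28801
p₀ = P(outcome | unexposed) = 405/3000 = 0.135
Under exogeneity and monotonicity, PN = (p₁ − p₀) / p₁.
PN = (0.28801 − 0.135) / 0.28801 = 0.15301 / 0.28801 ≈ 0.5313

PN ≈ 0.531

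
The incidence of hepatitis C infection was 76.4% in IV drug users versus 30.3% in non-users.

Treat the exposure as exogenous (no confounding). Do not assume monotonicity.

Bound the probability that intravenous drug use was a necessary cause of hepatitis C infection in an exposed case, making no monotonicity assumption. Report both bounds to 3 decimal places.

0.603 ≤ PN ≤ 0.912

p₁ = 0.764, p₀ = 0.303.
Under exogeneity alone the bounds on PN are max{0,(p₁−p₀)/p₁} ≤ PN ≤ min{1,(1−p₀)/p₁}.
  lower = (p₁ − p₀)/p₁ = 0.461 / 0.764 ≈ 0.6034
  upper = min{1, (1 − p₀)/p₁} = 0.697 / 0.764 ≈ 0.9123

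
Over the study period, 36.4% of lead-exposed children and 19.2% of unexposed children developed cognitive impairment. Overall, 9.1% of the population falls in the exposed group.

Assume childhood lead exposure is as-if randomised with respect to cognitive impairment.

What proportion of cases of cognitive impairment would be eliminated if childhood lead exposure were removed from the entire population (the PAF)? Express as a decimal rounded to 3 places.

p₁ = 0.364, p₀ = 0.192.
Overall risk P(Y=1) = π·p₁ + (1−π)·p₀ = 0.091×0.364 + 0.909×0.192 = 0.20765.
Under exogeneity, PAF = [P(Y=1) − p₀] / P(Y=1).
PAF = (0.20765 − 0.192) / 0.20765 ≈ 0.0754

PAF ≈ 0.075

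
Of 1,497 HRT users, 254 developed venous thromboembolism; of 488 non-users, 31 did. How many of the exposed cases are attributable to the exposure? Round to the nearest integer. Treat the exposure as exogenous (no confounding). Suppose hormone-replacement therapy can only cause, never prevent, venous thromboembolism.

p₁ = P(outcome | exposed) = 254/1497 = 0.16967
p₀ = P(outcome | unexposed) = 31/488 = 0.063525
PN = (p₁ − p₀)/p₁ = (0.16967 − 0.063525) / 0.16967 ≈ 0.62561.
Attributable cases ≈ PN × (exposed cases) = 0.62561 × 254 ≈ 158.90.

about 159 cases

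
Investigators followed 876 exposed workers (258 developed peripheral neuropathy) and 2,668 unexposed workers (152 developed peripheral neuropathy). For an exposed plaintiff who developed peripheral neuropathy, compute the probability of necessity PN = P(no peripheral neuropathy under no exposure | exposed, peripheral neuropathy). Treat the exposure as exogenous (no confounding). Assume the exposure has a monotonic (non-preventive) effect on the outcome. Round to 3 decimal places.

PN ≈ 0.807

p₁ = P(outcome | exposed) = 258/876 = 0.29452
p₀ = P(outcome | unexposed) = 152/2668 = 0.056972
Under exogeneity and monotonicity, PN = (p₁ − p₀) / p₁.
PN = (0.29452 − 0.056972) / 0.29452 = 0.23755 / 0.29452 ≈ 0.8066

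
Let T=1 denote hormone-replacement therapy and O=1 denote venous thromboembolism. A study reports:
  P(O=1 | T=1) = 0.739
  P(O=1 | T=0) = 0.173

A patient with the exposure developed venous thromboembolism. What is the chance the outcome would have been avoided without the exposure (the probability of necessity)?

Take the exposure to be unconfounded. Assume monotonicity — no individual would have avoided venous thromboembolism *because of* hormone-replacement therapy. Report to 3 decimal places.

PN ≈ 0.766

Let p₁ = 0.739, p₀ = 0.173.
Under exogeneity and monotonicity, PN = (p₁ − p₀) / p₁.
PN = (0.739 − 0.173) / 0.739 = 0.566 / 0.739 ≈ 0.7659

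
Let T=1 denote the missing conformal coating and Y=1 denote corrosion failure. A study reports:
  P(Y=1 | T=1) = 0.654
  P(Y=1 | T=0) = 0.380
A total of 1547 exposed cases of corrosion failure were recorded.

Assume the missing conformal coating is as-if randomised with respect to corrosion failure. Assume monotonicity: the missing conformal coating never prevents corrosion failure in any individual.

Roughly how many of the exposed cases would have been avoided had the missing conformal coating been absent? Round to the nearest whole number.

Let p₁ = 0.654, p₀ = 0.38.
PN = (p₁ − p₀)/p₁ = (0.654 − 0.38) / 0.654 ≈ 0.41896.
Attributable cases ≈ PN × (exposed cases) = 0.41896 × 1547 ≈ 648.13.

about 648 cases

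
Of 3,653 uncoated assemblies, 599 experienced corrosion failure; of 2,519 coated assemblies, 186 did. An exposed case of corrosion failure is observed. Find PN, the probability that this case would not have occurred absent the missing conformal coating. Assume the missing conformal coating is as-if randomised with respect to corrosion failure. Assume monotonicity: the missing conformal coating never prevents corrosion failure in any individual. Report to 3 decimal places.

p₁ = P(outcome | exposed) = 599/3653 = 0.16397
p₀ = P(outcome | unexposed) = 186/2519 = 0.073839
Under exogeneity and monotonicity, PN = (p₁ − p₀) / p₁.
PN = (0.16397 − 0.073839) / 0.16397 = 0.090136 / 0.16397 ≈ 0.5497

PN ≈ 0.550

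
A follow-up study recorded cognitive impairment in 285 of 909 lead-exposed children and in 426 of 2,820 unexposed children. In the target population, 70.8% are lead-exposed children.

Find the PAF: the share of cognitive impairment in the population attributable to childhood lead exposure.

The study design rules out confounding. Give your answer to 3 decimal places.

p₁ = P(outcome | exposed) = 285/909 = 0.31353
p₀ = P(outcome | unexposed) = 426/2820 = 0.15106
Overall risk P(Y=1) = π·p₁ + (1−π)·p₀ = 0.708×0.31353 + 0.292×0.15106 = 0.26609.
Under exogeneity, PAF = [P(Y=1) − p₀] / P(Y=1).
PAF = (0.26609 − 0.15106) / 0.26609 ≈ 0.4323

PAF ≈ 0.432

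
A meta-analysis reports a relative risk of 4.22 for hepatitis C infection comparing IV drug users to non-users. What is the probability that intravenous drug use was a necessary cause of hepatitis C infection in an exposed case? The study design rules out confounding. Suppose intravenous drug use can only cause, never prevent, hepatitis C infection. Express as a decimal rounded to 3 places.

PN ≈ 0.763

Under exogeneity and monotonicity, PN = (RR − 1) / RR = 1 − 1/RR.
PN = (4.22 − 1) / 4.22 = 3.22 / 4.22 ≈ 0.7630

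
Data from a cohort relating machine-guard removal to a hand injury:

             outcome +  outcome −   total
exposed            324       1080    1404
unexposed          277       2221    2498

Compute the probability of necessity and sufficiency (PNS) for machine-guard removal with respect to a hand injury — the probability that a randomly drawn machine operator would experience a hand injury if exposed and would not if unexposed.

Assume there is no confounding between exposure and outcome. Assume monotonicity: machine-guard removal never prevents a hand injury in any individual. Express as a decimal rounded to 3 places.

PNS ≈ 0.120

p₁ = P(outcome | exposed) = 324/1404 = 0.23077
p₀ = P(outcome | unexposed) = 277/2498 = 0.11089
Under exogeneity and monotonicity, PNS = p₁ − p₀.
PNS = 0.23077 − 0.11089 = 0.11988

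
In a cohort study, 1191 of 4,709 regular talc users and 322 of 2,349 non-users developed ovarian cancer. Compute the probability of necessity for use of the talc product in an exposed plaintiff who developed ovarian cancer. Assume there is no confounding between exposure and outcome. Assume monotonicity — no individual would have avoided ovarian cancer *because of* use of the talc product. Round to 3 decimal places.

p₁ = P(outcome | exposed) = 1191/4709 = 0.25292
p₀ = P(outcome | unexposed) = 322/2349 = 0.13708
Under exogeneity and monotonicity, PN = (p₁ − p₀) / p₁.
PN = (0.25292 − 0.13708) / 0.25292 = 0.11584 / 0.25292 ≈ 0.4580

PN ≈ 0.458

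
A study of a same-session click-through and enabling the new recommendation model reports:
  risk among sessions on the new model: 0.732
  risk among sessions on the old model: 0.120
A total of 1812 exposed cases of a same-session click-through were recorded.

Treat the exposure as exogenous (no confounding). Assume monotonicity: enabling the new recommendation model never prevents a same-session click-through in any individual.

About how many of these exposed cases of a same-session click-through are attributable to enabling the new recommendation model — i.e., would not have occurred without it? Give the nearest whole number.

Let p₁ = 0.732, p₀ = 0.12.
PN = (p₁ − p₀)/p₁ = (0.732 − 0.12) / 0.732 ≈ 0.83607.
Attributable cases ≈ PN × (exposed cases) = 0.83607 × 1812 ≈ 1514.95.

about 1515 cases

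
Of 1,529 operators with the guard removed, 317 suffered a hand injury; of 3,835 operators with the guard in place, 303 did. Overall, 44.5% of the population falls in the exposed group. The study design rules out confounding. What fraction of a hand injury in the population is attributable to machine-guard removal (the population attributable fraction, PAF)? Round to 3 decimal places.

PAF ≈ 0.420

p₁ = P(outcome | exposed) = 317/1529 = 0.20733
p₀ = P(outcome | unexposed) = 303/3835 = 0.079009
Overall risk P(Y=1) = π·p₁ + (1−π)·p₀ = 0.445×0.20733 + 0.555×0.079009 = 0.13611.
Under exogeneity, PAF = [P(Y=1) − p₀] / P(Y=1).
PAF = (0.13611 − 0.079009) / 0.13611 ≈ 0.4195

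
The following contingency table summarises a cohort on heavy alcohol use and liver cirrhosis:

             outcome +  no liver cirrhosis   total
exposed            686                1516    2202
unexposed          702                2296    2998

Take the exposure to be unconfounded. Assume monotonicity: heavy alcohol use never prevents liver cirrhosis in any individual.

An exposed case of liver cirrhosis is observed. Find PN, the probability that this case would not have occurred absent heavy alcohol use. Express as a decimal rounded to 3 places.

PN ≈ 0.248

p₁ = P(outcome | exposed) = 686/2202 = 0.31153
p₀ = P(outcome | unexposed) = 702/2998 = 0.23416
Under exogeneity and monotonicity, PN = (p₁ − p₀) / p₁.
PN = (0.31153 − 0.23416) / 0.31153 = 0.077379 / 0.31153 ≈ 0.2484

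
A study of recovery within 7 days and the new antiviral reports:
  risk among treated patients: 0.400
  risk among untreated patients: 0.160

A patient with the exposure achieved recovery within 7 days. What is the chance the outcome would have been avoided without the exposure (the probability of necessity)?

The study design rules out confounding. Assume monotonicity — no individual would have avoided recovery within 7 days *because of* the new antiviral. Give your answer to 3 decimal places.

PN ≈ 0.600

Let p₁ = 0.4, p₀ = 0.16.
Under exogeneity and monotonicity, PN = (p₁ − p₀) / p₁.
PN = (0.4 − 0.16) / 0.4 = 0.24 / 0.4 ≈ 0.6000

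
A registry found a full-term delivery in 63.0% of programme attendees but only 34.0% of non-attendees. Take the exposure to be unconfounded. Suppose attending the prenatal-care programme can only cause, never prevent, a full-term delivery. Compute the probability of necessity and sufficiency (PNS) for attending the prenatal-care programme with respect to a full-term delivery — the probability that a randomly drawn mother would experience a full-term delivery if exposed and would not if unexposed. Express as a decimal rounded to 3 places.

p₁ = 0.63, p₀ = 0.34.
Under exogeneity and monotonicity, PNS = p₁ − p₀.
PNS = 0.63 − 0.34 = 0.29

PNS ≈ 0.290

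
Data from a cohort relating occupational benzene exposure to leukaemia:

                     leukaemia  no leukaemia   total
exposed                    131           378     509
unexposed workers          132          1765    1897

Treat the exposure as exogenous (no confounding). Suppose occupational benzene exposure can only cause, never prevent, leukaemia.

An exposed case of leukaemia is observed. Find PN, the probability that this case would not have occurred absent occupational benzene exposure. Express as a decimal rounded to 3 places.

PN ≈ 0.730

p₁ = P(outcome | exposed) = 131/509 = 0.25737
p₀ = P(outcome | unexposed) = 132/1897 = 0.069584
Under exogeneity and monotonicity, PN = (p₁ − p₀) / p₁.
PN = (0.25737 − 0.069584) / 0.25737 = 0.18778 / 0.25737 ≈ 0.7296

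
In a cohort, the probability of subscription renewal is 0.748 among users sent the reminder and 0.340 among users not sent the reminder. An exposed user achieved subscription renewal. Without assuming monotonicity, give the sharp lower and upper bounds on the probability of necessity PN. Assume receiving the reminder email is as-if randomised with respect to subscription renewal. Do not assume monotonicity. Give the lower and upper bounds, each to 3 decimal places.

Let p₁ = 0.748, p₀ = 0.34.
Under exogeneity alone the bounds on PN are max{0,(p₁−p₀)/p₁} ≤ PN ≤ min{1,(1−p₀)/p₁}.
  lower = (p₁ − p₀)/p₁ = 0.408 / 0.748 ≈ 0.5455
  upper = min{1, (1 − p₀)/p₁} = 0.66 / 0.748 ≈ 0.8824

0.545 ≤ PN ≤ 0.882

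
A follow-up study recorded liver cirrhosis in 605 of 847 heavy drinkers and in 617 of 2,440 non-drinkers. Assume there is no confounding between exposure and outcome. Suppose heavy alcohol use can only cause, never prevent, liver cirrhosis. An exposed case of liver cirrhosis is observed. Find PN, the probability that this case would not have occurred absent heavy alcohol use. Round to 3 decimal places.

p₁ = P(outcome | exposed) = 605/847 = 0.71429
p₀ = P(outcome | unexposed) = 617/2440 = 0.25287
Under exogeneity and monotonicity, PN = (p₁ − p₀) / p₁.
PN = (0.71429 − 0.25287) / 0.71429 = 0.46142 / 0.71429 ≈ 0.6460

PN ≈ 0.646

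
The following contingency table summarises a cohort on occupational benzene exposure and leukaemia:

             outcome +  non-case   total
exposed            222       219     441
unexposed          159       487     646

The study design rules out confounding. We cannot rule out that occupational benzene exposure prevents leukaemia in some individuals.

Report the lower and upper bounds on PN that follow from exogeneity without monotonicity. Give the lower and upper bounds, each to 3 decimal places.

0.511 ≤ PN ≤ 1.000

p₁ = P(outcome | exposed) = 222/441 = 0.5034
p₀ = P(outcome | unexposed) = 159/646 = 0.24613
Under exogeneity alone the bounds on PN are max{0,(p₁−p₀)/p₁} ≤ PN ≤ min{1,(1−p₀)/p₁}.
  lower = (p₁ − p₀)/p₁ = 0.25727 / 0.5034 ≈ 0.5111
  upper = min{1, (1 − p₀)/p₁} = 0.75387 / 0.5034 ≈ 1.4976 → capped at 1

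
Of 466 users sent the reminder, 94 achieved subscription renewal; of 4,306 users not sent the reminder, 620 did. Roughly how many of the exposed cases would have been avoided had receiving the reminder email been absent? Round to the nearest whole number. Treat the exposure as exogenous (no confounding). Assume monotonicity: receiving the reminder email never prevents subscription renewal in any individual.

about 27 cases

p₁ = P(outcome | exposed) = 94/466 = 0.20172
p₀ = P(outcome | unexposed) = 620/4306 = 0.14399
PN = (p₁ − p₀)/p₁ = (0.20172 − 0.14399) / 0.20172 ≈ 0.28620.
Attributable cases ≈ PN × (exposed cases) = 0.28620 × 94 ≈ 26.90.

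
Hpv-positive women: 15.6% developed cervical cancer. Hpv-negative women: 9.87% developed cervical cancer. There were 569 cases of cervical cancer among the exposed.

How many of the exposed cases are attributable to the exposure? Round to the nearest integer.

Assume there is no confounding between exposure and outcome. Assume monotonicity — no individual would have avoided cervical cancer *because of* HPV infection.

about 209 cases

p₁ = 0.156, p₀ = 0.0987.
PN = (p₁ − p₀)/p₁ = (0.156 − 0.0987) / 0.156 ≈ 0.36731.
Attributable cases ≈ PN × (exposed cases) = 0.36731 × 569 ≈ 209.00.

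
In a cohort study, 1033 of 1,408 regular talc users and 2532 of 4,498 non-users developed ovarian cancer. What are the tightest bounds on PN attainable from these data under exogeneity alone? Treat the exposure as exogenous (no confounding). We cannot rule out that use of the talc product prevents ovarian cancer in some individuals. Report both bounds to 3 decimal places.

p₁ = P(outcome | exposed) = 1033/1408 = 0.73366
p₀ = P(outcome | unexposed) = 2532/4498 = 0.56292
Under exogeneity alone the bounds on PN are max{0,(p₁−p₀)/p₁} ≤ PN ≤ min{1,(1−p₀)/p₁}.
  lower = (p₁ − p₀)/p₁ = 0.17075 / 0.73366 ≈ 0.2327
  upper = min{1, (1 − p₀)/p₁} = 0.43708 / 0.73366 ≈ 0.5958

0.233 ≤ PN ≤ 0.596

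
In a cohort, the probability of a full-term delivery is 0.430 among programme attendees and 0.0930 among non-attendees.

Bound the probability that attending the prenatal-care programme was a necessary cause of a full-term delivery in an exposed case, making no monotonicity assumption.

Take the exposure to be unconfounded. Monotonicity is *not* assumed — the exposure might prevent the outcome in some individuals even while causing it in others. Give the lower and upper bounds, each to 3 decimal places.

Let p₁ = 0.43, p₀ = 0.093.
Under exogeneity alone the bounds on PN are max{0,(p₁−p₀)/p₁} ≤ PN ≤ min{1,(1−p₀)/p₁}.
  lower = (p₁ − p₀)/p₁ = 0.337 / 0.43 ≈ 0.7837
  upper = min{1, (1 − p₀)/p₁} = 0.907 / 0.43 ≈ 2.1093 → capped at 1

0.784 ≤ PN ≤ 1.000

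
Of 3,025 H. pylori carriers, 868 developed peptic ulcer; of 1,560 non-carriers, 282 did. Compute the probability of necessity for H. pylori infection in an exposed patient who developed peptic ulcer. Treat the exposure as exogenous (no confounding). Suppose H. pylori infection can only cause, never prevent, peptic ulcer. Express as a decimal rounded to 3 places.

PN ≈ 0.370

p₁ = P(outcome | exposed) = 868/3025 = 0.28694
p₀ = P(outcome | unexposed) = 282/1560 = 0.18077
Under exogeneity and monotonicity, PN = (p₁ − p₀) / p₁.
PN = (0.28694 − 0.18077) / 0.28694 = 0.10617 / 0.28694 ≈ 0.3700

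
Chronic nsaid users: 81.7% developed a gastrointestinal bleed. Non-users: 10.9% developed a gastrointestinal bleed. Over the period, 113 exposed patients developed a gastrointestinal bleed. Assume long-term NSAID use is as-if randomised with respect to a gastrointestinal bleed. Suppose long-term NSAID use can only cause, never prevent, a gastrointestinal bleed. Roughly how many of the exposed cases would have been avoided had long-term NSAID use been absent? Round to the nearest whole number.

p₁ = 0.817, p₀ = 0.109.
PN = (p₁ − p₀)/p₁ = (0.817 − 0.109) / 0.817 ≈ 0.86659.
Attributable cases ≈ PN × (exposed cases) = 0.86659 × 113 ≈ 97.92.

about 98 cases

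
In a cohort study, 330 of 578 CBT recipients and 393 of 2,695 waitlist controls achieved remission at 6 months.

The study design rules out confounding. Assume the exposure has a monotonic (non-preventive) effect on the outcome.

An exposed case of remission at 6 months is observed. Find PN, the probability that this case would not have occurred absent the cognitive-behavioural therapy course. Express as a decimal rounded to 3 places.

PN ≈ 0.745

p₁ = P(outcome | exposed) = 330/578 = 0.57093
p₀ = P(outcome | unexposed) = 393/2695 = 0.14583
Under exogeneity and monotonicity, PN = (p₁ − p₀) / p₁.
PN = (0.57093 − 0.14583) / 0.57093 = 0.42511 / 0.57093 ≈ 0.7446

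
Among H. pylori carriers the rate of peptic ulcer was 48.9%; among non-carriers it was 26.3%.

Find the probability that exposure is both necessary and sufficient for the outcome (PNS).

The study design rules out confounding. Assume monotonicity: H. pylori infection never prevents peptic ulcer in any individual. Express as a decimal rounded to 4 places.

PNS ≈ 0.2260

p₁ = 0.489, p₀ = 0.263.
Under exogeneity and monotonicity, PNS = p₁ − p₀.
PNS = 0.489 − 0.263 = 0.226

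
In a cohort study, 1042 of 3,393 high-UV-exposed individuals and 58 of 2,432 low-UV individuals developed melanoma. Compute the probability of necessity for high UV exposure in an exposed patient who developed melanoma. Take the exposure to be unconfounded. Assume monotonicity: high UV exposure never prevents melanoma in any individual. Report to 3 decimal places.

PN ≈ 0.922

p₁ = P(outcome | exposed) = 1042/3393 = 0.3071
p₀ = P(outcome | unexposed) = 58/2432 = 0.023849
Under exogeneity and monotonicity, PN = (p₁ − p₀) / p₁.
PN = (0.3071 − 0.023849) / 0.3071 = 0.28325 / 0.3071 ≈ 0.9223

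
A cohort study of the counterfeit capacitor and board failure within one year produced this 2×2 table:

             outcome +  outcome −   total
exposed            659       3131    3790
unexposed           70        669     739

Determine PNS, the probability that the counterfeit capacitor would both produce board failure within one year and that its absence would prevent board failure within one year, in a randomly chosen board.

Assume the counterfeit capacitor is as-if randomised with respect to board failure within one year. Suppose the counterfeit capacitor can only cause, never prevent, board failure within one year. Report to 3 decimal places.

PNS ≈ 0.079

p₁ = P(outcome | exposed) = 659/3790 = 0.17388
p₀ = P(outcome | unexposed) = 70/739 = 0.094723
Under exogeneity and monotonicity, PNS = p₁ − p₀.
PNS = 0.17388 − 0.094723 = 0.079156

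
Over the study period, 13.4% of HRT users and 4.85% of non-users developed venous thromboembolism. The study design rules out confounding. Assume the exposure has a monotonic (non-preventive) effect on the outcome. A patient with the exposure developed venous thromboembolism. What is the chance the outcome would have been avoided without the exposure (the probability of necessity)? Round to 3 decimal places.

p₁ = 0.134, p₀ = 0.0485.
Under exogeneity and monotonicity, PN = (p₁ − p₀) / p₁.
PN = (0.134 − 0.0485) / 0.134 = 0.0855 / 0.134 ≈ 0.6381

PN ≈ 0.638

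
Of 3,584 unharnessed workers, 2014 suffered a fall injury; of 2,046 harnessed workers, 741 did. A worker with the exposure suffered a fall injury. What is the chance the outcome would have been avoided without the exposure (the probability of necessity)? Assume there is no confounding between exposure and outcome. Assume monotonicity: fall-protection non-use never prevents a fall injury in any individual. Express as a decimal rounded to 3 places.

p₁ = P(outcome | exposed) = 2014/3584 = 0.56194
p₀ = P(outcome | unexposed) = 741/2046 = 0.36217
Under exogeneity and monotonicity, PN = (p₁ − p₀) / p₁.
PN = (0.56194 − 0.36217) / 0.56194 = 0.19977 / 0.56194 ≈ 0.3555

PN ≈ 0.356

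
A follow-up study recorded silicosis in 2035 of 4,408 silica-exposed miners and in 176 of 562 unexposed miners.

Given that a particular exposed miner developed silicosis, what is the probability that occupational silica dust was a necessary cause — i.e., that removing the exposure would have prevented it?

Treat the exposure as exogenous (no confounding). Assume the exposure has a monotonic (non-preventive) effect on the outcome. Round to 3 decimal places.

p₁ = P(outcome | exposed) = 2035/4408 = 0.46166
p₀ = P(outcome | unexposed) = 176/562 = 0.31317
Under exogeneity and monotonicity, PN = (p₁ − p₀) / p₁.
PN = (0.46166 − 0.31317) / 0.46166 = 0.14849 / 0.46166 ≈ 0.3217

PN ≈ 0.322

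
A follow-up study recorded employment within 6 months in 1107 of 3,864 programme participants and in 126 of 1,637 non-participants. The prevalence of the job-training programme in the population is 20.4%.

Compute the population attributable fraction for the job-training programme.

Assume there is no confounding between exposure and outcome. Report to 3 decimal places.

PAF ≈ 0.357

p₁ = P(outcome | exposed) = 1107/3864 = 0.28649
p₀ = P(outcome | unexposed) = 126/1637 = 0.07697
Overall risk P(Y=1) = π·p₁ + (1−π)·p₀ = 0.204×0.28649 + 0.796×0.07697 = 0.11971.
Under exogeneity, PAF = [P(Y=1) − p₀] / P(Y=1).
PAF = (0.11971 − 0.07697) / 0.11971 ≈ 0.3570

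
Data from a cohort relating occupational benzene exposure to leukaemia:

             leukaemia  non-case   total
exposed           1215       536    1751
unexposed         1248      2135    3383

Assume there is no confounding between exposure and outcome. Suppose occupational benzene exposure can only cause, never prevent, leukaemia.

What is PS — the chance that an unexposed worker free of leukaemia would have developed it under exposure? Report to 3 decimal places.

PS ≈ 0.515

p₁ = P(outcome | exposed) = 1215/1751 = 0.69389
p₀ = P(outcome | unexposed) = 1248/3383 = 0.3689
Under exogeneity and monotonicity, PS = (p₁ − p₀)/(1 − p₀).
PS = (0.69389 − 0.3689) / 0.6311 ≈ 0.5150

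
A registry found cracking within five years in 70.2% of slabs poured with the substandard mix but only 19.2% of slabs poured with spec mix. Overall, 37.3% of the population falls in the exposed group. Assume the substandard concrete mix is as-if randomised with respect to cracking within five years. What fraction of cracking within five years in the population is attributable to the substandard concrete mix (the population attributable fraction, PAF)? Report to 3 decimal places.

p₁ = 0.702, p₀ = 0.192.
Overall risk P(Y=1) = π·p₁ + (1−π)·p₀ = 0.373×0.702 + 0.627×0.192 = 0.38223.
Under exogeneity, PAF = [P(Y=1) − p₀] / P(Y=1).
PAF = (0.38223 − 0.192) / 0.38223 ≈ 0.4977

PAF ≈ 0.498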